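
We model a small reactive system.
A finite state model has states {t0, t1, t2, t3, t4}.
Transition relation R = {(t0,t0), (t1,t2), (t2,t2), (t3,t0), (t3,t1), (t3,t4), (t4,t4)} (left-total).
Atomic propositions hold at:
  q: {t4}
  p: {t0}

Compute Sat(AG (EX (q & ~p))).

Sat(~p) = {t1, t2, t3, t4}
Sat(q & ~p) = {t4}
Sat(EX (q & ~p)) = {s : some successor in {t4}} = {t3, t4}
AG (EX (q & ~p)): greatest fixpoint, start Z0 = {t3, t4}, keep only states in Sat with every successor in Z. Z1 = {t4}; fixed.
Sat(AG (EX (q & ~p))) = {t4}

{t4}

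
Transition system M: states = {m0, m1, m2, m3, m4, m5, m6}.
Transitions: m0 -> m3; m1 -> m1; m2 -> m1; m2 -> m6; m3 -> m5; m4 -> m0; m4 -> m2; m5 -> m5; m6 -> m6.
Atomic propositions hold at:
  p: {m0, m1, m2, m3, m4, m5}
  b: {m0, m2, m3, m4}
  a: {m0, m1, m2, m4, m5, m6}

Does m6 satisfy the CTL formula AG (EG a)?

Yes

EG a: greatest fixpoint, start Z0 = {m0, m1, m2, m4, m5, m6}, keep only states in Sat with some successor in Z. Z1 = {m1, m2, m4, m5, m6}; fixed.
Sat(EG a) = {m1, m2, m4, m5, m6}
AG (EG a): greatest fixpoint, start Z0 = {m1, m2, m4, m5, m6}, keep only states in Sat with every successor in Z. Z1 = {m1, m2, m5, m6}; fixed.
Sat(AG (EG a)) = {m1, m2, m5, m6}
m6 ∈ Sat(AG (EG a)) = {m1, m2, m5, m6}, so the formula holds at m6.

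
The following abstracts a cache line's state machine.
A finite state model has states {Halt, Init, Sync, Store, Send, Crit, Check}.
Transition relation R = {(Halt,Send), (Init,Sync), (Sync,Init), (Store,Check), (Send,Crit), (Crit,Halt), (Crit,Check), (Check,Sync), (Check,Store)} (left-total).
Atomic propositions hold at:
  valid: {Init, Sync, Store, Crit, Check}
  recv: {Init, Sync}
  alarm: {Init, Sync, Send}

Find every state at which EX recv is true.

Sat(EX recv) = {s : some successor in {Init, Sync}} = {Init, Sync, Check}

{Init, Sync, Check}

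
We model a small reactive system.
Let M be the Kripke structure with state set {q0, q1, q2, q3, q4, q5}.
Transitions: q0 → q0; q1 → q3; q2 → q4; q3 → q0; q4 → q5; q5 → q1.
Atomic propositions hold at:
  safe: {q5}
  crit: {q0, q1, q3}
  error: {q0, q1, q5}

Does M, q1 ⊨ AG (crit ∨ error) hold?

Sat(crit ∨ error) = {q0, q1, q3, q5}
AG (crit ∨ error): greatest fixpoint, start Z0 = {q0, q1, q3, q5}, keep only states in Sat with every successor in Z. Already a fixed point.
Sat(AG (crit ∨ error)) = {q0, q1, q3, q5}
q1 ∈ Sat(AG (crit ∨ error)) = {q0, q1, q3, q5}, so the formula holds at q1.

Yes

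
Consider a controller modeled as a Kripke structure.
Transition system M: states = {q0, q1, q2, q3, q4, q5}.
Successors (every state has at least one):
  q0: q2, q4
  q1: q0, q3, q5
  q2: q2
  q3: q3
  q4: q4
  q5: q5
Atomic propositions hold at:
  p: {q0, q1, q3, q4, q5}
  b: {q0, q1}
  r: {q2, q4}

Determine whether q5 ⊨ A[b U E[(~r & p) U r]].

Sat(~r) = {q0, q1, q3, q5}
Sat(~r & p) = {q0, q1, q3, q5}
E[(~r & p) U r]: least fixpoint, start Z0 = Sat(r) = {q2, q4}, add states in Sat(~r & p) with some successor in Z. Z1 = {q0, q2, q4}; Z2 = {q0, q1, q2, q4}; fixed.
Sat(E[(~r & p) U r]) = {q0, q1, q2, q4}
A[b U E[(~r & p) U r]]: least fixpoint, start Z0 = Sat(E[(~r & p) U r]) = {q0, q1, q2, q4}, add states in Sat(b) with every successor in Z. Already a fixed point.
Sat(A[b U E[(~r & p) U r]]) = {q0, q1, q2, q4}
q5 ∉ Sat(A[b U E[(~r & p) U r]]) = {q0, q1, q2, q4}, so the formula does not hold at q5.

No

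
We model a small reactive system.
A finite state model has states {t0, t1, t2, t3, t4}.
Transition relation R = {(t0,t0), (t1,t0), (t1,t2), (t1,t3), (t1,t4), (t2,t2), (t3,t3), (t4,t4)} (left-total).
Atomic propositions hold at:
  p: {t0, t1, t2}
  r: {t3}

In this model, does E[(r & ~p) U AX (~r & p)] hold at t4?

No

Sat(~p) = {t3, t4}
Sat(r & ~p) = {t3}
Sat(~r) = {t0, t1, t2, t4}
Sat(~r & p) = {t0, t1, t2}
Sat(AX (~r & p)) = {s : every successor in {t0, t1, t2}} = {t0, t2}
E[(r & ~p) U AX (~r & p)]: least fixpoint, start Z0 = Sat(AX (~r & p)) = {t0, t2}, add states in Sat(r & ~p) with some successor in Z. Already a fixed point.
Sat(E[(r & ~p) U AX (~r & p)]) = {t0, t2}
t4 ∉ Sat(E[(r & ~p) U AX (~r & p)]) = {t0, t2}, so the formula does not hold at t4.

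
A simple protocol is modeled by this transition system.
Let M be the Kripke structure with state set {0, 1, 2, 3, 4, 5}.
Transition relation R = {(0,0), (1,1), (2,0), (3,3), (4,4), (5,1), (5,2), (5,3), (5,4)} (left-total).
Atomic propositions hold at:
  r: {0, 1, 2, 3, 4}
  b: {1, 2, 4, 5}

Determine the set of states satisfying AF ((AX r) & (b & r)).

{1, 2, 4}

Sat(AX r) = {s : every successor in {0, 1, 2, 3, 4}} = {0, 1, 2, 3, 4, 5}
Sat(b & r) = {1, 2, 4}
Sat((AX r) & (b & r)) = {1, 2, 4}
AF ((AX r) & (b & r)): least fixpoint, start Z0 = {1, 2, 4}, add states with every successor in Z. Already a fixed point.
Sat(AF ((AX r) & (b & r))) = {1, 2, 4}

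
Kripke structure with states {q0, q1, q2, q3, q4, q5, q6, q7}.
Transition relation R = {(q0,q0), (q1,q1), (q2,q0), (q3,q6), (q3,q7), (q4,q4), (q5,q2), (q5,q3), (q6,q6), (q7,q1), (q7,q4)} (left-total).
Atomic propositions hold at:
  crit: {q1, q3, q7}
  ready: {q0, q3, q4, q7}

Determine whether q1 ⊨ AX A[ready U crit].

A[ready U crit]: least fixpoint, start Z0 = Sat(crit) = {q1, q3, q7}, add states in Sat(ready) with every successor in Z. Already a fixed point.
Sat(A[ready U crit]) = {q1, q3, q7}
Sat(AX A[ready U crit]) = {s : every successor in {q1, q3, q7}} = {q1}
q1 ∈ Sat(AX A[ready U crit]) = {q1}, so the formula holds at q1.

Yes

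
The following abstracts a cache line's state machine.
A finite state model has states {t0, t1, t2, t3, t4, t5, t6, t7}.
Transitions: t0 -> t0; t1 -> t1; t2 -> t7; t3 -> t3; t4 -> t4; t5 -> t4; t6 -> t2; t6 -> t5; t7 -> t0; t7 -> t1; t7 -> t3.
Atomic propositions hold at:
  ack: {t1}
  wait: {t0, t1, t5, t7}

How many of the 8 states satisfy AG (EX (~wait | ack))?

Sat(~wait) = {t2, t3, t4, t6}
Sat(~wait | ack) = {t1, t2, t3, t4, t6}
Sat(EX (~wait | ack)) = {s : some successor in {t1, t2, t3, t4, t6}} = {t1, t3, t4, t5, t6, t7}
AG (EX (~wait | ack)): greatest fixpoint, start Z0 = {t1, t3, t4, t5, t6, t7}, keep only states in Sat with every successor in Z. Z1 = {t1, t3, t4, t5}; fixed.
Sat(AG (EX (~wait | ack))) = {t1, t3, t4, t5}
|Sat(AG (EX (~wait | ack)))| = |{t1, t3, t4, t5}| = 4.

4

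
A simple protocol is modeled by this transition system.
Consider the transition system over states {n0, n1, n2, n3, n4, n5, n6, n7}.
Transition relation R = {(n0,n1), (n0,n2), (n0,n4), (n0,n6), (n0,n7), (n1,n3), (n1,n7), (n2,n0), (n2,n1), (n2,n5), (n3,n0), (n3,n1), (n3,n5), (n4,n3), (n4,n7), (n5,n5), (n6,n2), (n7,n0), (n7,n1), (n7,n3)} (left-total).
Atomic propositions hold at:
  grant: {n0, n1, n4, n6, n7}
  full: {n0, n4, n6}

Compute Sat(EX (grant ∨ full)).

Sat(grant ∨ full) = {n0, n1, n4, n6, n7}
Sat(EX (grant ∨ full)) = {s : some successor in {n0, n1, n4, n6, n7}} = {n0, n1, n2, n3, n4, n7}

{n0, n1, n2, n3, n4, n7}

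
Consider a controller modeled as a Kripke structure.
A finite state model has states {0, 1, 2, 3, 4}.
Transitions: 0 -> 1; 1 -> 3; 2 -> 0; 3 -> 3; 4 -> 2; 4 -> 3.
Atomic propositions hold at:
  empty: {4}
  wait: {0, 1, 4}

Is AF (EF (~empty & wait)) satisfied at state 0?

Yes

Sat(~empty) = {0, 1, 2, 3}
Sat(~empty & wait) = {0, 1}
EF (~empty & wait): least fixpoint, start Z0 = {0, 1}, add states with some successor in Z. Z1 = {0, 1, 2}; Z2 = {0, 1, 2, 4}; fixed.
Sat(EF (~empty & wait)) = {0, 1, 2, 4}
AF (EF (~empty & wait)): least fixpoint, start Z0 = {0, 1, 2, 4}, add states with every successor in Z. Already a fixed point.
Sat(AF (EF (~empty & wait))) = {0, 1, 2, 4}
0 ∈ Sat(AF (EF (~empty & wait))) = {0, 1, 2, 4}, so the formula holds at 0.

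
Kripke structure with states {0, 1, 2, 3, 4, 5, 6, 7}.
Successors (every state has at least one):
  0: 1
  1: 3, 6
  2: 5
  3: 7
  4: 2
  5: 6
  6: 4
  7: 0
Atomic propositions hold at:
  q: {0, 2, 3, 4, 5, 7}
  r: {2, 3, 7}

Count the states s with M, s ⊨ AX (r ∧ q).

2

Sat(r ∧ q) = {2, 3, 7}
Sat(AX (r ∧ q)) = {s : every successor in {2, 3, 7}} = {3, 4}
|Sat(AX (r ∧ q))| = |{3, 4}| = 2.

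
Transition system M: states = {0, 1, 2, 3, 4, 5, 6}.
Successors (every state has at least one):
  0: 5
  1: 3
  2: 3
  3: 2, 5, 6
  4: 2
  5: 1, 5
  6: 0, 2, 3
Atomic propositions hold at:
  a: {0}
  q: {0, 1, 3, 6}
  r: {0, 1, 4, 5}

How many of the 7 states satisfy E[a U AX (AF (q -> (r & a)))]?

Sat(r & a) = {0}
Sat(q -> (r & a)) = {0, 2, 4, 5}
AF (q -> (r & a)): least fixpoint, start Z0 = {0, 2, 4, 5}, add states with every successor in Z. Already a fixed point.
Sat(AF (q -> (r & a))) = {0, 2, 4, 5}
Sat(AX (AF (q -> (r & a)))) = {s : every successor in {0, 2, 4, 5}} = {0, 4}
E[a U AX (AF (q -> (r & a)))]: least fixpoint, start Z0 = Sat(AX (AF (q -> (r & a)))) = {0, 4}, add states in Sat(a) with some successor in Z. Already a fixed point.
Sat(E[a U AX (AF (q -> (r & a)))]) = {0, 4}
|Sat(E[a U AX (AF (q -> (r & a)))])| = |{0, 4}| = 2.

2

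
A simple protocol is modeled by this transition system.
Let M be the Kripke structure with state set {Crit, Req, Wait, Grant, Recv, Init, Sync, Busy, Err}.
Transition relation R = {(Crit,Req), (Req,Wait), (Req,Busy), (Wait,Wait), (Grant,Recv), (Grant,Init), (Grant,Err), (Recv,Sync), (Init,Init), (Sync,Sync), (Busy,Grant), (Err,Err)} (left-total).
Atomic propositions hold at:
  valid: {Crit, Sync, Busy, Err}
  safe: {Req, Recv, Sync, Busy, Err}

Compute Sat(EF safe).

EF safe: least fixpoint, start Z0 = {Req, Recv, Sync, Busy, Err}, add states with some successor in Z. Z1 = {Crit, Req, Grant, Recv, Sync, Busy, Err}; fixed.
Sat(EF safe) = {Crit, Req, Grant, Recv, Sync, Busy, Err}

{Crit, Req, Grant, Recv, Sync, Busy, Err}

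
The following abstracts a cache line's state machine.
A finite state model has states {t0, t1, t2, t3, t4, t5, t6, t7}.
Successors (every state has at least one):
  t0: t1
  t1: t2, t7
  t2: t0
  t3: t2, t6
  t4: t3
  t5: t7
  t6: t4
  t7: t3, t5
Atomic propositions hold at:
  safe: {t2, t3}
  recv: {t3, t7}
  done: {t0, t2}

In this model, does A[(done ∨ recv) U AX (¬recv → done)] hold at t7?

Sat(done ∨ recv) = {t0, t2, t3, t7}
Sat(¬recv) = {t0, t1, t2, t4, t5, t6}
Sat(¬recv → done) = {t0, t2, t3, t7}
Sat(AX (¬recv → done)) = {s : every successor in {t0, t2, t3, t7}} = {t1, t2, t4, t5}
A[(done ∨ recv) U AX (¬recv → done)]: least fixpoint, start Z0 = Sat(AX (¬recv → done)) = {t1, t2, t4, t5}, add states in Sat(done ∨ recv) with every successor in Z. Z1 = {t0, t1, t2, t4, t5}; fixed.
Sat(A[(done ∨ recv) U AX (¬recv → done)]) = {t0, t1, t2, t4, t5}
t7 ∉ Sat(A[(done ∨ recv) U AX (¬recv → done)]) = {t0, t1, t2, t4, t5}, so the formula does not hold at t7.

No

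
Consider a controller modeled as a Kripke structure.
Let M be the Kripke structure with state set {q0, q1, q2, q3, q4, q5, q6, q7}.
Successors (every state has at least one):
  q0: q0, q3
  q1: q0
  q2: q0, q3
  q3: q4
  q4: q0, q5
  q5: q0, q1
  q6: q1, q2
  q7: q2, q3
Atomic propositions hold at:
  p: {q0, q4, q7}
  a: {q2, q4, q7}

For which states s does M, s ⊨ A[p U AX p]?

{q1, q3}

Sat(AX p) = {s : every successor in {q0, q4, q7}} = {q1, q3}
A[p U AX p]: least fixpoint, start Z0 = Sat(AX p) = {q1, q3}, add states in Sat(p) with every successor in Z. Already a fixed point.
Sat(A[p U AX p]) = {q1, q3}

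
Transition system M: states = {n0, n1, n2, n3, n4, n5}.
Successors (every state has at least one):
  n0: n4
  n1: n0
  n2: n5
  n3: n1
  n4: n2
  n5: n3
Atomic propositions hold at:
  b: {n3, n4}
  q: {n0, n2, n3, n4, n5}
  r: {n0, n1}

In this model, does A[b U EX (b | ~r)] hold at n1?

Sat(~r) = {n2, n3, n4, n5}
Sat(b | ~r) = {n2, n3, n4, n5}
Sat(EX (b | ~r)) = {s : some successor in {n2, n3, n4, n5}} = {n0, n2, n4, n5}
A[b U EX (b | ~r)]: least fixpoint, start Z0 = Sat(EX (b | ~r)) = {n0, n2, n4, n5}, add states in Sat(b) with every successor in Z. Already a fixed point.
Sat(A[b U EX (b | ~r)]) = {n0, n2, n4, n5}
n1 ∉ Sat(A[b U EX (b | ~r)]) = {n0, n2, n4, n5}, so the formula does not hold at n1.

No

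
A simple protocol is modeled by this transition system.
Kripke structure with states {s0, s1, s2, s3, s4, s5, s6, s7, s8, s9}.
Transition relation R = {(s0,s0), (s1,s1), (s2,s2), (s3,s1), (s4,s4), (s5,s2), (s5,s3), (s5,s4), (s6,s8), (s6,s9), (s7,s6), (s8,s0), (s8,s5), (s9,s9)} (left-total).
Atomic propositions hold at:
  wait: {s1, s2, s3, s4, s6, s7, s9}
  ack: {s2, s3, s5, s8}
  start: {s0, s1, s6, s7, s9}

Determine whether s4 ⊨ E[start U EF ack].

No

EF ack: least fixpoint, start Z0 = {s2, s3, s5, s8}, add states with some successor in Z. Z1 = {s2, s3, s5, s6, s8}; Z2 = {s2, s3, s5, s6, s7, s8}; fixed.
Sat(EF ack) = {s2, s3, s5, s6, s7, s8}
E[start U EF ack]: least fixpoint, start Z0 = Sat(EF ack) = {s2, s3, s5, s6, s7, s8}, add states in Sat(start) with some successor in Z. Already a fixed point.
Sat(E[start U EF ack]) = {s2, s3, s5, s6, s7, s8}
s4 ∉ Sat(E[start U EF ack]) = {s2, s3, s5, s6, s7, s8}, so the formula does not hold at s4.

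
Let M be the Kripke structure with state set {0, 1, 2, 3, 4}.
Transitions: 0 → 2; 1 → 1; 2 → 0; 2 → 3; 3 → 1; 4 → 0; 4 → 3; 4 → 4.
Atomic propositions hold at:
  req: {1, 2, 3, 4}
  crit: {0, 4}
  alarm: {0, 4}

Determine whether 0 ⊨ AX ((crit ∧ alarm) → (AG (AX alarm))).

Yes

Sat(crit ∧ alarm) = {0, 4}
Sat(AX alarm) = {s : every successor in {0, 4}} = ∅
AG (AX alarm): greatest fixpoint, start Z0 = ∅, keep only states in Sat with every successor in Z. Already a fixed point.
Sat(AG (AX alarm)) = ∅
Sat((crit ∧ alarm) → (AG (AX alarm))) = {1, 2, 3}
Sat(AX ((crit ∧ alarm) → (AG (AX alarm)))) = {s : every successor in {1, 2, 3}} = {0, 1, 3}
0 ∈ Sat(AX ((crit ∧ alarm) → (AG (AX alarm)))) = {0, 1, 3}, so the formula holds at 0.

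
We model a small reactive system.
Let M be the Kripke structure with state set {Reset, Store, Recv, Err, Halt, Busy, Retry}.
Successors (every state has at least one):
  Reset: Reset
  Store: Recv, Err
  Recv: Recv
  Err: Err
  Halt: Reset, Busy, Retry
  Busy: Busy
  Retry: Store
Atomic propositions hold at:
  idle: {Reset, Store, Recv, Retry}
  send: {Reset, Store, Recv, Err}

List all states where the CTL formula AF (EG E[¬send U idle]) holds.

{Reset, Store, Recv, Halt, Retry}

Sat(¬send) = {Halt, Busy, Retry}
E[¬send U idle]: least fixpoint, start Z0 = Sat(idle) = {Reset, Store, Recv, Retry}, add states in Sat(¬send) with some successor in Z. Z1 = {Reset, Store, Recv, Halt, Retry}; fixed.
Sat(E[¬send U idle]) = {Reset, Store, Recv, Halt, Retry}
EG E[¬send U idle]: greatest fixpoint, start Z0 = {Reset, Store, Recv, Halt, Retry}, keep only states in Sat with some successor in Z. Already a fixed point.
Sat(EG E[¬send U idle]) = {Reset, Store, Recv, Halt, Retry}
AF (EG E[¬send U idle]): least fixpoint, start Z0 = {Reset, Store, Recv, Halt, Retry}, add states with every successor in Z. Already a fixed point.
Sat(AF (EG E[¬send U idle])) = {Reset, Store, Recv, Halt, Retry}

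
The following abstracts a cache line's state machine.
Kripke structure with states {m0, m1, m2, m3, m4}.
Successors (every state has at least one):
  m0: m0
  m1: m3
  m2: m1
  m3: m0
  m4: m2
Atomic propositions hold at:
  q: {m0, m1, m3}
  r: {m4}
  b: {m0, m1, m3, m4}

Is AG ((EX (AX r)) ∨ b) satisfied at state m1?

Yes

Sat(AX r) = {s : every successor in {m4}} = ∅
Sat(EX (AX r)) = {s : some successor in ∅} = ∅
Sat((EX (AX r)) ∨ b) = {m0, m1, m3, m4}
AG ((EX (AX r)) ∨ b): greatest fixpoint, start Z0 = {m0, m1, m3, m4}, keep only states in Sat with every successor in Z. Z1 = {m0, m1, m3}; fixed.
Sat(AG ((EX (AX r)) ∨ b)) = {m0, m1, m3}
m1 ∈ Sat(AG ((EX (AX r)) ∨ b)) = {m0, m1, m3}, so the formula holds at m1.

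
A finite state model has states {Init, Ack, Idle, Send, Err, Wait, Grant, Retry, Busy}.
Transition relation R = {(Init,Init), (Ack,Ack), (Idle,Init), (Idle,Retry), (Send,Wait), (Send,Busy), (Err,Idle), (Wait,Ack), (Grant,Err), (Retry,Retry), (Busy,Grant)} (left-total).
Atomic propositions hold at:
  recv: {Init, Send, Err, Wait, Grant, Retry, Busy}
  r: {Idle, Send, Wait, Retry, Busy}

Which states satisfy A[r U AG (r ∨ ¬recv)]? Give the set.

Sat(¬recv) = {Ack, Idle}
Sat(r ∨ ¬recv) = {Ack, Idle, Send, Wait, Retry, Busy}
AG (r ∨ ¬recv): greatest fixpoint, start Z0 = {Ack, Idle, Send, Wait, Retry, Busy}, keep only states in Sat with every successor in Z. Z1 = {Ack, Send, Wait, Retry}; Z2 = {Ack, Wait, Retry}; fixed.
Sat(AG (r ∨ ¬recv)) = {Ack, Wait, Retry}
A[r U AG (r ∨ ¬recv)]: least fixpoint, start Z0 = Sat(AG (r ∨ ¬recv)) = {Ack, Wait, Retry}, add states in Sat(r) with every successor in Z. Already a fixed point.
Sat(A[r U AG (r ∨ ¬recv)]) = {Ack, Wait, Retry}

{Ack, Wait, Retry}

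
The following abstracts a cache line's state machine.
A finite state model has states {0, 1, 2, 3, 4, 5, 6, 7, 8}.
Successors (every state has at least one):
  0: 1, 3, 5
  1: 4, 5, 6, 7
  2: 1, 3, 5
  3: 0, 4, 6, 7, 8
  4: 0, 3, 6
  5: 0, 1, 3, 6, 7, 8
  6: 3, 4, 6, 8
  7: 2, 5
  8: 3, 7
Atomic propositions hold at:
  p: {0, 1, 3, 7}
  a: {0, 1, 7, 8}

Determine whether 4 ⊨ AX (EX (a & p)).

No

Sat(a & p) = {0, 1, 7}
Sat(EX (a & p)) = {s : some successor in {0, 1, 7}} = {0, 1, 2, 3, 4, 5, 8}
Sat(AX (EX (a & p))) = {s : every successor in {0, 1, 2, 3, 4, 5, 8}} = {0, 2, 7}
4 ∉ Sat(AX (EX (a & p))) = {0, 2, 7}, so the formula does not hold at 4.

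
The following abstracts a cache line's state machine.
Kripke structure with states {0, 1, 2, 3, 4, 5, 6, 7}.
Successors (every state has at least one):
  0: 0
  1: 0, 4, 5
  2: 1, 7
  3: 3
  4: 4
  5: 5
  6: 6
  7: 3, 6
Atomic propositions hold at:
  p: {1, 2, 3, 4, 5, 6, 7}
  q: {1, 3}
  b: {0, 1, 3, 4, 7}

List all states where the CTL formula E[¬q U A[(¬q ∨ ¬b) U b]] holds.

Sat(¬q) = {0, 2, 4, 5, 6, 7}
Sat(¬b) = {2, 5, 6}
Sat(¬q ∨ ¬b) = {0, 2, 4, 5, 6, 7}
A[(¬q ∨ ¬b) U b]: least fixpoint, start Z0 = Sat(b) = {0, 1, 3, 4, 7}, add states in Sat(¬q ∨ ¬b) with every successor in Z. Z1 = {0, 1, 2, 3, 4, 7}; fixed.
Sat(A[(¬q ∨ ¬b) U b]) = {0, 1, 2, 3, 4, 7}
E[¬q U A[(¬q ∨ ¬b) U b]]: least fixpoint, start Z0 = Sat(A[(¬q ∨ ¬b) U b]) = {0, 1, 2, 3, 4, 7}, add states in Sat(¬q) with some successor in Z. Already a fixed point.
Sat(E[¬q U A[(¬q ∨ ¬b) U b]]) = {0, 1, 2, 3, 4, 7}

{0, 1, 2, 3, 4, 7}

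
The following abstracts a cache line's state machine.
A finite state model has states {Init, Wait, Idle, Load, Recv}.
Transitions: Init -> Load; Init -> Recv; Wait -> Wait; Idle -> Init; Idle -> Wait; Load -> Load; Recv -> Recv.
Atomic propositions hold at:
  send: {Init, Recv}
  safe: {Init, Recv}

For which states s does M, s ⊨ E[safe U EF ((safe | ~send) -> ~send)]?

Sat(~send) = {Wait, Idle, Load}
Sat(safe | ~send) = {Init, Wait, Idle, Load, Recv}
Sat((safe | ~send) -> ~send) = {Wait, Idle, Load}
EF ((safe | ~send) -> ~send): least fixpoint, start Z0 = {Wait, Idle, Load}, add states with some successor in Z. Z1 = {Init, Wait, Idle, Load}; fixed.
Sat(EF ((safe | ~send) -> ~send)) = {Init, Wait, Idle, Load}
E[safe U EF ((safe | ~send) -> ~send)]: least fixpoint, start Z0 = Sat(EF ((safe | ~send) -> ~send)) = {Init, Wait, Idle, Load}, add states in Sat(safe) with some successor in Z. Already a fixed point.
Sat(E[safe U EF ((safe | ~send) -> ~send)]) = {Init, Wait, Idle, Load}

{Init, Wait, Idle, Load}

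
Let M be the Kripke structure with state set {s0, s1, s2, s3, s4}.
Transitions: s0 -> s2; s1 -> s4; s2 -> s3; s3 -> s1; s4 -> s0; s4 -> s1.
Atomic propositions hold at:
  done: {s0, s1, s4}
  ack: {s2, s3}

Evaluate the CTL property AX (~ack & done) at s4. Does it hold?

Sat(~ack) = {s0, s1, s4}
Sat(~ack & done) = {s0, s1, s4}
Sat(AX (~ack & done)) = {s : every successor in {s0, s1, s4}} = {s1, s3, s4}
s4 ∈ Sat(AX (~ack & done)) = {s1, s3, s4}, so the formula holds at s4.

Yes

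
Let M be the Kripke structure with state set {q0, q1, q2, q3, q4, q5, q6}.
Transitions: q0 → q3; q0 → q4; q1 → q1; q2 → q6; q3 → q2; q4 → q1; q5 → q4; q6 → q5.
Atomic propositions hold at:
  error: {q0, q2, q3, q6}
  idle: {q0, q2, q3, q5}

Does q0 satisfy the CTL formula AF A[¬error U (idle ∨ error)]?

Sat(¬error) = {q1, q4, q5}
Sat(idle ∨ error) = {q0, q2, q3, q5, q6}
A[¬error U (idle ∨ error)]: least fixpoint, start Z0 = Sat((idle ∨ error)) = {q0, q2, q3, q5, q6}, add states in Sat(¬error) with every successor in Z. Already a fixed point.
Sat(A[¬error U (idle ∨ error)]) = {q0, q2, q3, q5, q6}
AF A[¬error U (idle ∨ error)]: least fixpoint, start Z0 = {q0, q2, q3, q5, q6}, add states with every successor in Z. Already a fixed point.
Sat(AF A[¬error U (idle ∨ error)]) = {q0, q2, q3, q5, q6}
q0 ∈ Sat(AF A[¬error U (idle ∨ error)]) = {q0, q2, q3, q5, q6}, so the formula holds at q0.

Yes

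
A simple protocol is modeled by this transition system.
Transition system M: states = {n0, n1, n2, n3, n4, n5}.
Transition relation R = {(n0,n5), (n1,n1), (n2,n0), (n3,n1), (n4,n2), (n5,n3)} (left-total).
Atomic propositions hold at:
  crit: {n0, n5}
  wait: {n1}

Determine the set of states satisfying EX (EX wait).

{n1, n3, n5}

Sat(EX wait) = {s : some successor in {n1}} = {n1, n3}
Sat(EX (EX wait)) = {s : some successor in {n1, n3}} = {n1, n3, n5}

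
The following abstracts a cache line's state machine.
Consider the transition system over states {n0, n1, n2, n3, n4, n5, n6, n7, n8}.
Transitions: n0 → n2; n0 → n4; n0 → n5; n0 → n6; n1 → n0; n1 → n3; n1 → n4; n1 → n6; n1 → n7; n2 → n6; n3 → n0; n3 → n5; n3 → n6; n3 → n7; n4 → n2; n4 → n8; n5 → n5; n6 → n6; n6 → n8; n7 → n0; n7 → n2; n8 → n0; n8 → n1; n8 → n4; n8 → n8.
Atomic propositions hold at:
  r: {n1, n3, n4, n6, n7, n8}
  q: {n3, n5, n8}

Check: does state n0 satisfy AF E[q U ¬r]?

Sat(¬r) = {n0, n2, n5}
E[q U ¬r]: least fixpoint, start Z0 = Sat(¬r) = {n0, n2, n5}, add states in Sat(q) with some successor in Z. Z1 = {n0, n2, n3, n5, n8}; fixed.
Sat(E[q U ¬r]) = {n0, n2, n3, n5, n8}
AF E[q U ¬r]: least fixpoint, start Z0 = {n0, n2, n3, n5, n8}, add states with every successor in Z. Z1 = {n0, n2, n3, n4, n5, n7, n8}; fixed.
Sat(AF E[q U ¬r]) = {n0, n2, n3, n4, n5, n7, n8}
n0 ∈ Sat(AF E[q U ¬r]) = {n0, n2, n3, n4, n5, n7, n8}, so the formula holds at n0.

Yes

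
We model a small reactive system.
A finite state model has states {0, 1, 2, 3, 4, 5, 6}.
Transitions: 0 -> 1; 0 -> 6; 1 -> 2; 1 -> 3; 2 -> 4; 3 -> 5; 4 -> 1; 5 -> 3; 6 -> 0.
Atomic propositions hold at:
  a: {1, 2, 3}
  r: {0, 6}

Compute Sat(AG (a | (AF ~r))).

{1, 2, 3, 4, 5}

Sat(~r) = {1, 2, 3, 4, 5}
AF ~r: least fixpoint, start Z0 = {1, 2, 3, 4, 5}, add states with every successor in Z. Already a fixed point.
Sat(AF ~r) = {1, 2, 3, 4, 5}
Sat(a | (AF ~r)) = {1, 2, 3, 4, 5}
AG (a | (AF ~r)): greatest fixpoint, start Z0 = {1, 2, 3, 4, 5}, keep only states in Sat with every successor in Z. Already a fixed point.
Sat(AG (a | (AF ~r))) = {1, 2, 3, 4, 5}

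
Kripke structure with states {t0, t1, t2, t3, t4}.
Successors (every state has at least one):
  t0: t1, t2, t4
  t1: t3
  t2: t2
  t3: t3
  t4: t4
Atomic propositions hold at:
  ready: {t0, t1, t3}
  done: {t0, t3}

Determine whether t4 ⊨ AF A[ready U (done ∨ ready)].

No

Sat(done ∨ ready) = {t0, t1, t3}
A[ready U (done ∨ ready)]: least fixpoint, start Z0 = Sat((done ∨ ready)) = {t0, t1, t3}, add states in Sat(ready) with every successor in Z. Already a fixed point.
Sat(A[ready U (done ∨ ready)]) = {t0, t1, t3}
AF A[ready U (done ∨ ready)]: least fixpoint, start Z0 = {t0, t1, t3}, add states with every successor in Z. Already a fixed point.
Sat(AF A[ready U (done ∨ ready)]) = {t0, t1, t3}
t4 ∉ Sat(AF A[ready U (done ∨ ready)]) = {t0, t1, t3}, so the formula does not hold at t4.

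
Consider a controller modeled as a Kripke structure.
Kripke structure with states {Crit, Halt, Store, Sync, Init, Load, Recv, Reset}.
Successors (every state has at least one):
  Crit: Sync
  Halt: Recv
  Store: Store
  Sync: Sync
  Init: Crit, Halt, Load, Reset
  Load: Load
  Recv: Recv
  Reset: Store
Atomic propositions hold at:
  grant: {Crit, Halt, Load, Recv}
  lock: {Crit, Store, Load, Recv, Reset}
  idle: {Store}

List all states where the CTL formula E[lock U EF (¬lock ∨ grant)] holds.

{Crit, Halt, Sync, Init, Load, Recv}

Sat(¬lock) = {Halt, Sync, Init}
Sat(¬lock ∨ grant) = {Crit, Halt, Sync, Init, Load, Recv}
EF (¬lock ∨ grant): least fixpoint, start Z0 = {Crit, Halt, Sync, Init, Load, Recv}, add states with some successor in Z. Already a fixed point.
Sat(EF (¬lock ∨ grant)) = {Crit, Halt, Sync, Init, Load, Recv}
E[lock U EF (¬lock ∨ grant)]: least fixpoint, start Z0 = Sat(EF (¬lock ∨ grant)) = {Crit, Halt, Sync, Init, Load, Recv}, add states in Sat(lock) with some successor in Z. Already a fixed point.
Sat(E[lock U EF (¬lock ∨ grant)]) = {Crit, Halt, Sync, Init, Load, Recv}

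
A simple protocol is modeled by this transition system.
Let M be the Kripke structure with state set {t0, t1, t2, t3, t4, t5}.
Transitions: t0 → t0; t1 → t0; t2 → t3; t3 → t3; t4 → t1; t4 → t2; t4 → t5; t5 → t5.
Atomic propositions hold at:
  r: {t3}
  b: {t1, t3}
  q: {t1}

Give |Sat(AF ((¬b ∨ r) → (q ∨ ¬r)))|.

Sat(¬b) = {t0, t2, t4, t5}
Sat(¬b ∨ r) = {t0, t2, t3, t4, t5}
Sat(¬r) = {t0, t1, t2, t4, t5}
Sat(q ∨ ¬r) = {t0, t1, t2, t4, t5}
Sat((¬b ∨ r) → (q ∨ ¬r)) = {t0, t1, t2, t4, t5}
AF ((¬b ∨ r) → (q ∨ ¬r)): least fixpoint, start Z0 = {t0, t1, t2, t4, t5}, add states with every successor in Z. Already a fixed point.
Sat(AF ((¬b ∨ r) → (q ∨ ¬r))) = {t0, t1, t2, t4, t5}
|Sat(AF ((¬b ∨ r) → (q ∨ ¬r)))| = |{t0, t1, t2, t4, t5}| = 5.

5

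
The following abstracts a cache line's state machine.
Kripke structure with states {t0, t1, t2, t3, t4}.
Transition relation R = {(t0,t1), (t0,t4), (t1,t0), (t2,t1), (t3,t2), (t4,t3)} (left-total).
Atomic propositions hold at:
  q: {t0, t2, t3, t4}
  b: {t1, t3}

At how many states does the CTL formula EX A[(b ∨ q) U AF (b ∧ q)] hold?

Sat(b ∨ q) = {t0, t1, t2, t3, t4}
Sat(b ∧ q) = {t3}
AF (b ∧ q): least fixpoint, start Z0 = {t3}, add states with every successor in Z. Z1 = {t3, t4}; fixed.
Sat(AF (b ∧ q)) = {t3, t4}
A[(b ∨ q) U AF (b ∧ q)]: least fixpoint, start Z0 = Sat(AF (b ∧ q)) = {t3, t4}, add states in Sat(b ∨ q) with every successor in Z. Already a fixed point.
Sat(A[(b ∨ q) U AF (b ∧ q)]) = {t3, t4}
Sat(EX A[(b ∨ q) U AF (b ∧ q)]) = {s : some successor in {t3, t4}} = {t0, t4}
|Sat(EX A[(b ∨ q) U AF (b ∧ q)])| = |{t0, t4}| = 2.

2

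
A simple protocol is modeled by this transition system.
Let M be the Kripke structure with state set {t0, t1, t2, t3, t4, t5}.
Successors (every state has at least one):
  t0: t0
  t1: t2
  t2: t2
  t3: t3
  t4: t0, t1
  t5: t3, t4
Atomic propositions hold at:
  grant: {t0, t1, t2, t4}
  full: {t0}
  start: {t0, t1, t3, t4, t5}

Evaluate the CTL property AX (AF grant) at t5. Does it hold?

AF grant: least fixpoint, start Z0 = {t0, t1, t2, t4}, add states with every successor in Z. Already a fixed point.
Sat(AF grant) = {t0, t1, t2, t4}
Sat(AX (AF grant)) = {s : every successor in {t0, t1, t2, t4}} = {t0, t1, t2, t4}
t5 ∉ Sat(AX (AF grant)) = {t0, t1, t2, t4}, so the formula does not hold at t5.

No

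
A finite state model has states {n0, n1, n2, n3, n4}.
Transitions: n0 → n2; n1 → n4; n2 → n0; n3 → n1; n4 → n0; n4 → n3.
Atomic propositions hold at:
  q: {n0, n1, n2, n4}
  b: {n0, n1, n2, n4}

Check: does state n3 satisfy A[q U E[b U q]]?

E[b U q]: least fixpoint, start Z0 = Sat(q) = {n0, n1, n2, n4}, add states in Sat(b) with some successor in Z. Already a fixed point.
Sat(E[b U q]) = {n0, n1, n2, n4}
A[q U E[b U q]]: least fixpoint, start Z0 = Sat(E[b U q]) = {n0, n1, n2, n4}, add states in Sat(q) with every successor in Z. Already a fixed point.
Sat(A[q U E[b U q]]) = {n0, n1, n2, n4}
n3 ∉ Sat(A[q U E[b U q]]) = {n0, n1, n2, n4}, so the formula does not hold at n3.

No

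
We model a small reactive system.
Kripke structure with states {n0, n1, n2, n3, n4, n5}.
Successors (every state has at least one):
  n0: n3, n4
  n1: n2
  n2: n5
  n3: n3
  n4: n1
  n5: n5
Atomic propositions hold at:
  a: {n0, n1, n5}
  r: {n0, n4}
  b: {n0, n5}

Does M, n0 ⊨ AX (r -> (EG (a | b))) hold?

No

Sat(a | b) = {n0, n1, n5}
EG (a | b): greatest fixpoint, start Z0 = {n0, n1, n5}, keep only states in Sat with some successor in Z. Z1 = {n5}; fixed.
Sat(EG (a | b)) = {n5}
Sat(r -> (EG (a | b))) = {n1, n2, n3, n5}
Sat(AX (r -> (EG (a | b)))) = {s : every successor in {n1, n2, n3, n5}} = {n1, n2, n3, n4, n5}
n0 ∉ Sat(AX (r -> (EG (a | b)))) = {n1, n2, n3, n4, n5}, so the formula does not hold at n0.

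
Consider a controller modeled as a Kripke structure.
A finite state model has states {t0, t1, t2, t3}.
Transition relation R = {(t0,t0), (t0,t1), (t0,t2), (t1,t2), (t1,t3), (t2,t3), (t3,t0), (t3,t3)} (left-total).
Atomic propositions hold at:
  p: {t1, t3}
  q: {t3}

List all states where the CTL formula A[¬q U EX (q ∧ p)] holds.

Sat(¬q) = {t0, t1, t2}
Sat(q ∧ p) = {t3}
Sat(EX (q ∧ p)) = {s : some successor in {t3}} = {t1, t2, t3}
A[¬q U EX (q ∧ p)]: least fixpoint, start Z0 = Sat(EX (q ∧ p)) = {t1, t2, t3}, add states in Sat(¬q) with every successor in Z. Already a fixed point.
Sat(A[¬q U EX (q ∧ p)]) = {t1, t2, t3}

{t1, t2, t3}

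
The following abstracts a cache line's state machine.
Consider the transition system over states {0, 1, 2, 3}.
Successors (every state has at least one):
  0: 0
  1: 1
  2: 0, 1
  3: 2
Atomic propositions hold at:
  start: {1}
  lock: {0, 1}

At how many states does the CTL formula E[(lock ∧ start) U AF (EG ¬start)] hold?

Sat(lock ∧ start) = {1}
Sat(¬start) = {0, 2, 3}
EG ¬start: greatest fixpoint, start Z0 = {0, 2, 3}, keep only states in Sat with some successor in Z. Already a fixed point.
Sat(EG ¬start) = {0, 2, 3}
AF (EG ¬start): least fixpoint, start Z0 = {0, 2, 3}, add states with every successor in Z. Already a fixed point.
Sat(AF (EG ¬start)) = {0, 2, 3}
E[(lock ∧ start) U AF (EG ¬start)]: least fixpoint, start Z0 = Sat(AF (EG ¬start)) = {0, 2, 3}, add states in Sat(lock ∧ start) with some successor in Z. Already a fixed point.
Sat(E[(lock ∧ start) U AF (EG ¬start)]) = {0, 2, 3}
|Sat(E[(lock ∧ start) U AF (EG ¬start)])| = |{0, 2, 3}| = 3.

3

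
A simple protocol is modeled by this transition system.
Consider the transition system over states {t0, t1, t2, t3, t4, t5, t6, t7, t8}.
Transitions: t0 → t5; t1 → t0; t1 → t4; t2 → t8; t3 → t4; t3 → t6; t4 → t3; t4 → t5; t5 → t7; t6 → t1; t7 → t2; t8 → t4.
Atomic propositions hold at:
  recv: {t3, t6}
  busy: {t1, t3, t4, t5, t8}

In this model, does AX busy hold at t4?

Yes

Sat(AX busy) = {s : every successor in {t1, t3, t4, t5, t8}} = {t0, t2, t4, t6, t8}
t4 ∈ Sat(AX busy) = {t0, t2, t4, t6, t8}, so the formula holds at t4.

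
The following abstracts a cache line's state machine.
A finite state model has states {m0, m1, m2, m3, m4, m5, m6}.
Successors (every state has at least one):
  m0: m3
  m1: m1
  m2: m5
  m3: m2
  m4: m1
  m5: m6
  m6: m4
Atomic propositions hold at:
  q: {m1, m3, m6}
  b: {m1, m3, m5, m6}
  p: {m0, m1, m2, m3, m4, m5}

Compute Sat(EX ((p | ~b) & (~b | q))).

Sat(~b) = {m0, m2, m4}
Sat(p | ~b) = {m0, m1, m2, m3, m4, m5}
Sat(~b | q) = {m0, m1, m2, m3, m4, m6}
Sat((p | ~b) & (~b | q)) = {m0, m1, m2, m3, m4}
Sat(EX ((p | ~b) & (~b | q))) = {s : some successor in {m0, m1, m2, m3, m4}} = {m0, m1, m3, m4, m6}

{m0, m1, m3, m4, m6}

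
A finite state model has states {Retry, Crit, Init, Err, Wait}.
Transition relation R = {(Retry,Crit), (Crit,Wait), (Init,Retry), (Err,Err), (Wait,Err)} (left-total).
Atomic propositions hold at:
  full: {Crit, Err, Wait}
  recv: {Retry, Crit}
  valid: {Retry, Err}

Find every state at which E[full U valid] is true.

E[full U valid]: least fixpoint, start Z0 = Sat(valid) = {Retry, Err}, add states in Sat(full) with some successor in Z. Z1 = {Retry, Err, Wait}; Z2 = {Retry, Crit, Err, Wait}; fixed.
Sat(E[full U valid]) = {Retry, Crit, Err, Wait}

{Retry, Crit, Err, Wait}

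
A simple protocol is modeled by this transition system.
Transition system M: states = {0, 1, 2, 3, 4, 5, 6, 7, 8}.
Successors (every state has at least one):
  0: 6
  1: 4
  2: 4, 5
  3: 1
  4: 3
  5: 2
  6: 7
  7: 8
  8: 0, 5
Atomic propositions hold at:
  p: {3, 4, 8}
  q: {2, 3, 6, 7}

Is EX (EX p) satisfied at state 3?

Sat(EX p) = {s : some successor in {3, 4, 8}} = {1, 2, 4, 7}
Sat(EX (EX p)) = {s : some successor in {1, 2, 4, 7}} = {1, 2, 3, 5, 6}
3 ∈ Sat(EX (EX p)) = {1, 2, 3, 5, 6}, so the formula holds at 3.

Yes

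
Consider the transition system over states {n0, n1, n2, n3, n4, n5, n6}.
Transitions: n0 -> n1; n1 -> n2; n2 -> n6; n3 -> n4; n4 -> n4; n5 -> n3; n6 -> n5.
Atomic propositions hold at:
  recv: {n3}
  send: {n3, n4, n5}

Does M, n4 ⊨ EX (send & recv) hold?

Sat(send & recv) = {n3}
Sat(EX (send & recv)) = {s : some successor in {n3}} = {n5}
n4 ∉ Sat(EX (send & recv)) = {n5}, so the formula does not hold at n4.

No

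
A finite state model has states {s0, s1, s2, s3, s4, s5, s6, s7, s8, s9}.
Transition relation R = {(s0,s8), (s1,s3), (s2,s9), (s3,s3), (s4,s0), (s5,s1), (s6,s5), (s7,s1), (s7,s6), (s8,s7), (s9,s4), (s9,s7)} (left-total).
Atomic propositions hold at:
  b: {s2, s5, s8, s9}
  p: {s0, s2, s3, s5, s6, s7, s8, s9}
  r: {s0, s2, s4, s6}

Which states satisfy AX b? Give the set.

{s0, s2, s6}

Sat(AX b) = {s : every successor in {s2, s5, s8, s9}} = {s0, s2, s6}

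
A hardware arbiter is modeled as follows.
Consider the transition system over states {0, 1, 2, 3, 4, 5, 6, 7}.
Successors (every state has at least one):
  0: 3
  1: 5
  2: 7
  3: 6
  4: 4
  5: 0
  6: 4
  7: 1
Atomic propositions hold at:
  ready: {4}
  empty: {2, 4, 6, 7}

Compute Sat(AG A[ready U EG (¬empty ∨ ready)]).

Sat(¬empty) = {0, 1, 3, 5}
Sat(¬empty ∨ ready) = {0, 1, 3, 4, 5}
EG (¬empty ∨ ready): greatest fixpoint, start Z0 = {0, 1, 3, 4, 5}, keep only states in Sat with some successor in Z. Z1 = {0, 1, 4, 5}; Z2 = {1, 4, 5}; Z3 = {1, 4}; Z4 = {4}; fixed.
Sat(EG (¬empty ∨ ready)) = {4}
A[ready U EG (¬empty ∨ ready)]: least fixpoint, start Z0 = Sat(EG (¬empty ∨ ready)) = {4}, add states in Sat(ready) with every successor in Z. Already a fixed point.
Sat(A[ready U EG (¬empty ∨ ready)]) = {4}
AG A[ready U EG (¬empty ∨ ready)]: greatest fixpoint, start Z0 = {4}, keep only states in Sat with every successor in Z. Already a fixed point.
Sat(AG A[ready U EG (¬empty ∨ ready)]) = {4}

{4}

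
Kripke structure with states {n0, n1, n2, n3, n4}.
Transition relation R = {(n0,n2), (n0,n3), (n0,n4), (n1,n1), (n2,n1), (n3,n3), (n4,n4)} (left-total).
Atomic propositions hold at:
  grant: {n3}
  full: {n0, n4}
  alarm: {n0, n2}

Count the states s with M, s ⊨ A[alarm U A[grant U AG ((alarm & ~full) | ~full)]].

3

Sat(~full) = {n1, n2, n3}
Sat(alarm & ~full) = {n2}
Sat((alarm & ~full) | ~full) = {n1, n2, n3}
AG ((alarm & ~full) | ~full): greatest fixpoint, start Z0 = {n1, n2, n3}, keep only states in Sat with every successor in Z. Already a fixed point.
Sat(AG ((alarm & ~full) | ~full)) = {n1, n2, n3}
A[grant U AG ((alarm & ~full) | ~full)]: least fixpoint, start Z0 = Sat(AG ((alarm & ~full) | ~full)) = {n1, n2, n3}, add states in Sat(grant) with every successor in Z. Already a fixed point.
Sat(A[grant U AG ((alarm & ~full) | ~full)]) = {n1, n2, n3}
A[alarm U A[grant U AG ((alarm & ~full) | ~full)]]: least fixpoint, start Z0 = Sat(A[grant U AG ((alarm & ~full) | ~full)]) = {n1, n2, n3}, add states in Sat(alarm) with every successor in Z. Already a fixed point.
Sat(A[alarm U A[grant U AG ((alarm & ~full) | ~full)]]) = {n1, n2, n3}
|Sat(A[alarm U A[grant U AG ((alarm & ~full) | ~full)]])| = |{n1, n2, n3}| = 3.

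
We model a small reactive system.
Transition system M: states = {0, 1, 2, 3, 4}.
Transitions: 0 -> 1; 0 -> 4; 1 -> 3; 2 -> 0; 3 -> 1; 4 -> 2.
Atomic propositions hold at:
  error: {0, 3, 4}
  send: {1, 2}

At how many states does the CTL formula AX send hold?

Sat(AX send) = {s : every successor in {1, 2}} = {3, 4}
|Sat(AX send)| = |{3, 4}| = 2.

2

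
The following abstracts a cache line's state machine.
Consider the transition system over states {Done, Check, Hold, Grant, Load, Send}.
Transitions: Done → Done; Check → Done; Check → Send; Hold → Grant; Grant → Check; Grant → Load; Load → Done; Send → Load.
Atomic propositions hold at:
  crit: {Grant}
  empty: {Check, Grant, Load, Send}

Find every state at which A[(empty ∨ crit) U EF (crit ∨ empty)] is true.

Sat(empty ∨ crit) = {Check, Grant, Load, Send}
Sat(crit ∨ empty) = {Check, Grant, Load, Send}
EF (crit ∨ empty): least fixpoint, start Z0 = {Check, Grant, Load, Send}, add states with some successor in Z. Z1 = {Check, Hold, Grant, Load, Send}; fixed.
Sat(EF (crit ∨ empty)) = {Check, Hold, Grant, Load, Send}
A[(empty ∨ crit) U EF (crit ∨ empty)]: least fixpoint, start Z0 = Sat(EF (crit ∨ empty)) = {Check, Hold, Grant, Load, Send}, add states in Sat(empty ∨ crit) with every successor in Z. Already a fixed point.
Sat(A[(empty ∨ crit) U EF (crit ∨ empty)]) = {Check, Hold, Grant, Load, Send}

{Check, Hold, Grant, Load, Send}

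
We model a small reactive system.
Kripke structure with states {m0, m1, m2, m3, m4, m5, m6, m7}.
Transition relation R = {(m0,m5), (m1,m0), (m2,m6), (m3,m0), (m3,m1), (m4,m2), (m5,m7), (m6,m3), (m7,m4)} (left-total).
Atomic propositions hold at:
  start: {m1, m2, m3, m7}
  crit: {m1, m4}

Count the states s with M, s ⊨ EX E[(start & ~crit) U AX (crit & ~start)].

Sat(~crit) = {m0, m2, m3, m5, m6, m7}
Sat(start & ~crit) = {m2, m3, m7}
Sat(~start) = {m0, m4, m5, m6}
Sat(crit & ~start) = {m4}
Sat(AX (crit & ~start)) = {s : every successor in {m4}} = {m7}
E[(start & ~crit) U AX (crit & ~start)]: least fixpoint, start Z0 = Sat(AX (crit & ~start)) = {m7}, add states in Sat(start & ~crit) with some successor in Z. Already a fixed point.
Sat(E[(start & ~crit) U AX (crit & ~start)]) = {m7}
Sat(EX E[(start & ~crit) U AX (crit & ~start)]) = {s : some successor in {m7}} = {m5}
|Sat(EX E[(start & ~crit) U AX (crit & ~start)])| = |{m5}| = 1.

1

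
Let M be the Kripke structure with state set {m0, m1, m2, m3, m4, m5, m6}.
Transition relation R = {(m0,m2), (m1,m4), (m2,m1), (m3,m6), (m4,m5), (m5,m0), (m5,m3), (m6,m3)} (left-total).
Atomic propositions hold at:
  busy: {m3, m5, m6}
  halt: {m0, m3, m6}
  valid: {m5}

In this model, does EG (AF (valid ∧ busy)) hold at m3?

No

Sat(valid ∧ busy) = {m5}
AF (valid ∧ busy): least fixpoint, start Z0 = {m5}, add states with every successor in Z. Z1 = {m4, m5}; Z2 = {m1, m4, m5}; Z3 = {m1, m2, m4, m5}; Z4 = {m0, m1, m2, m4, m5}; fixed.
Sat(AF (valid ∧ busy)) = {m0, m1, m2, m4, m5}
EG (AF (valid ∧ busy)): greatest fixpoint, start Z0 = {m0, m1, m2, m4, m5}, keep only states in Sat with some successor in Z. Already a fixed point.
Sat(EG (AF (valid ∧ busy))) = {m0, m1, m2, m4, m5}
m3 ∉ Sat(EG (AF (valid ∧ busy))) = {m0, m1, m2, m4, m5}, so the formula does not hold at m3.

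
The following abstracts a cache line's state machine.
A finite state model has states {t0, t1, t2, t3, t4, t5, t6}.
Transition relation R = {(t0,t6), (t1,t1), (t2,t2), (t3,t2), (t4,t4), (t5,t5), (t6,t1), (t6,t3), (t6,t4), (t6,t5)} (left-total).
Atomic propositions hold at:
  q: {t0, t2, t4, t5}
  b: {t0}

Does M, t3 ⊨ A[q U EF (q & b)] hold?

Sat(q & b) = {t0}
EF (q & b): least fixpoint, start Z0 = {t0}, add states with some successor in Z. Already a fixed point.
Sat(EF (q & b)) = {t0}
A[q U EF (q & b)]: least fixpoint, start Z0 = Sat(EF (q & b)) = {t0}, add states in Sat(q) with every successor in Z. Already a fixed point.
Sat(A[q U EF (q & b)]) = {t0}
t3 ∉ Sat(A[q U EF (q & b)]) = {t0}, so the formula does not hold at t3.

No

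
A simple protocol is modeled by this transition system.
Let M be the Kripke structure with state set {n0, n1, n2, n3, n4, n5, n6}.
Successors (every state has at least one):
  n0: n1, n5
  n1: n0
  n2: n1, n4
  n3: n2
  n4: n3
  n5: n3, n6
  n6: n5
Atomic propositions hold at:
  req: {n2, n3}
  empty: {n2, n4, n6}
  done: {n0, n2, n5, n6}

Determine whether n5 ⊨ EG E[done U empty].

Yes

E[done U empty]: least fixpoint, start Z0 = Sat(empty) = {n2, n4, n6}, add states in Sat(done) with some successor in Z. Z1 = {n2, n4, n5, n6}; Z2 = {n0, n2, n4, n5, n6}; fixed.
Sat(E[done U empty]) = {n0, n2, n4, n5, n6}
EG E[done U empty]: greatest fixpoint, start Z0 = {n0, n2, n4, n5, n6}, keep only states in Sat with some successor in Z. Z1 = {n0, n2, n5, n6}; Z2 = {n0, n5, n6}; fixed.
Sat(EG E[done U empty]) = {n0, n5, n6}
n5 ∈ Sat(EG E[done U empty]) = {n0, n5, n6}, so the formula holds at n5.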